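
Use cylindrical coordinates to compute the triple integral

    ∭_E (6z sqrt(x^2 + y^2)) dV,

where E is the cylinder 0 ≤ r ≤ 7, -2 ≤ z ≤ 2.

In cylindrical coordinates, x = r cos(θ), y = r sin(θ), z = z, and dV = r dr dθ dz.

The integrand becomes 6r z, so

    ∭_E (6z sqrt(x^2 + y^2)) dV = ∫_{0}^{2π} ∫_{0}^{7} ∫_{-2}^{2} (6r z) · r dz dr dθ.

Inner (z): 0.
Middle (r from 0 to 7): 0.
Outer (θ): 0.

Therefore the triple integral equals 0.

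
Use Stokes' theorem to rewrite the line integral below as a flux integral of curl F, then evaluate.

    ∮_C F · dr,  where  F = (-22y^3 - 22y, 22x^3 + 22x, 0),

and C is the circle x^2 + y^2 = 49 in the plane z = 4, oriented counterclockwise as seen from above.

Let S be the flat disk x^2 + y^2 ≤ 49 in the plane z = 4, with upward unit normal n̂ = ẑ. By Stokes' theorem,

    ∮_C F · dr = ∬_S (∇ × F) · n̂ dS = ∬_D (curl F)_z dA,

where D is the disk x^2 + y^2 ≤ 49.

Compute the curl of F = (-22y^3 - 22y, 22x^3 + 22x, 0):
    (∇ × F)_x = ∂F_z/∂y - ∂F_y/∂z = 0,
    (∇ × F)_y = ∂F_x/∂z - ∂F_z/∂x = 0,
    (∇ × F)_z = ∂F_y/∂x - ∂F_x/∂y = 66x^2 + 66y^2 + 44.

On z = 4, (curl F)_z = 66x^2 + 66y^2 + 44.

Convert to polar (x = r cos θ, y = r sin θ, dA = r dr dθ); the integrand becomes 66r^2 + 44, so

    ∬_D (curl F)_z dA = ∫_0^{2π} ∫_0^{7} (66r^2 + 44) · r dr dθ.

Inner (r from 0 to 7): 81389/2.
Outer (θ from 0 to 2π): 81389π.

Therefore ∮_C F · dr = 81389π.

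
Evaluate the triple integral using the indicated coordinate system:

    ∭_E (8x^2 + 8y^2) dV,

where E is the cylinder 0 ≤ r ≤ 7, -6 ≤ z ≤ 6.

In cylindrical coordinates, x = r cos(θ), y = r sin(θ), z = z, and dV = r dr dθ dz.

The integrand becomes 8r^2, so

    ∭_E (8x^2 + 8y^2) dV = ∫_{0}^{2π} ∫_{0}^{7} ∫_{-6}^{6} (8r^2) · r dz dr dθ.

Inner (z): 96r^3.
Middle (r from 0 to 7): 57624.
Outer (θ): 115248π.

Therefore the triple integral equals 115248π.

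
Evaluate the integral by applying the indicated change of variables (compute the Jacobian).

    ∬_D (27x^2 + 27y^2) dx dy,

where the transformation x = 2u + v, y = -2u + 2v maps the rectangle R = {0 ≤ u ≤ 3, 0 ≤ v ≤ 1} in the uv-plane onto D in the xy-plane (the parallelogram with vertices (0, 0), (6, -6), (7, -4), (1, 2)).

Compute the Jacobian determinant of (x, y) with respect to (u, v):

    ∂(x,y)/∂(u,v) = | 2  1 | = (2)(2) - (1)(-2) = 6.
                   | -2  2 |

Its absolute value is |J| = 6 (the area scaling factor).

Substituting x = 2u + v, y = -2u + 2v into the integrand,

    27x^2 + 27y^2 → 216u^2 - 108u v + 135v^2,

so the integral becomes

    ∬_R (216u^2 - 108u v + 135v^2) · |J| du dv = ∫_0^3 ∫_0^1 (1296u^2 - 648u v + 810v^2) dv du.

Inner (v): 1296u^2 - 324u + 270.
Outer (u): 11016.

Therefore ∬_D (27x^2 + 27y^2) dx dy = 11016.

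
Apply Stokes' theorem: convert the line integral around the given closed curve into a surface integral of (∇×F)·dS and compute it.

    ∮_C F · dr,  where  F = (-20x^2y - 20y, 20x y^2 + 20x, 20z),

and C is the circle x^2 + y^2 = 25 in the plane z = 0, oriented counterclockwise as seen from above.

Let S be the flat disk x^2 + y^2 ≤ 25 in the plane z = 0, with upward unit normal n̂ = ẑ. By Stokes' theorem,

    ∮_C F · dr = ∬_S (∇ × F) · n̂ dS = ∬_D (curl F)_z dA,

where D is the disk x^2 + y^2 ≤ 25.

Compute the curl of F = (-20x^2y - 20y, 20x y^2 + 20x, 20z):
    (∇ × F)_x = ∂F_z/∂y - ∂F_y/∂z = 0,
    (∇ × F)_y = ∂F_x/∂z - ∂F_z/∂x = 0,
    (∇ × F)_z = ∂F_y/∂x - ∂F_x/∂y = 20x^2 + 20y^2 + 40.

On z = 0, (curl F)_z = 20x^2 + 20y^2 + 40.

Convert to polar (x = r cos θ, y = r sin θ, dA = r dr dθ); the integrand becomes 20r^2 + 40, so

    ∬_D (curl F)_z dA = ∫_0^{2π} ∫_0^{5} (20r^2 + 40) · r dr dθ.

Inner (r from 0 to 5): 3625.
Outer (θ from 0 to 2π): 7250π.

Therefore ∮_C F · dr = 7250π.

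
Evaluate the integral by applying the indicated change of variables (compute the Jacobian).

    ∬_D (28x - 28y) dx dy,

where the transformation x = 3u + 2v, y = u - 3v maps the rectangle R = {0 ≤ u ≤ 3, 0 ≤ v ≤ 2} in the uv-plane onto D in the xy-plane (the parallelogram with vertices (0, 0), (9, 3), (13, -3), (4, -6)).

Compute the Jacobian determinant of (x, y) with respect to (u, v):

    ∂(x,y)/∂(u,v) = | 3  2 | = (3)(-3) - (2)(1) = -11.
                   | 1  -3 |

Its absolute value is |J| = 11 (the area scaling factor).

Substituting x = 3u + 2v, y = u - 3v into the integrand,

    28x - 28y → 56u + 140v,

so the integral becomes

    ∬_R (56u + 140v) · |J| du dv = ∫_0^3 ∫_0^2 (616u + 1540v) dv du.

Inner (v): 1232u + 3080.
Outer (u): 14784.

Therefore ∬_D (28x - 28y) dx dy = 14784.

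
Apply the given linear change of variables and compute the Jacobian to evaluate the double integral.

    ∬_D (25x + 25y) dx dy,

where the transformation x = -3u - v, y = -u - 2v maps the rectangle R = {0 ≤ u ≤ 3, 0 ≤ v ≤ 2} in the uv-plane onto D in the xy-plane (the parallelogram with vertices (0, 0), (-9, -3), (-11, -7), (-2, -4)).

Compute the Jacobian determinant of (x, y) with respect to (u, v):

    ∂(x,y)/∂(u,v) = | -3  -1 | = (-3)(-2) - (-1)(-1) = 5.
                   | -1  -2 |

Its absolute value is |J| = 5 (the area scaling factor).

Substituting x = -3u - v, y = -u - 2v into the integrand,

    25x + 25y → -100u - 75v,

so the integral becomes

    ∬_R (-100u - 75v) · |J| du dv = ∫_0^3 ∫_0^2 (-500u - 375v) dv du.

Inner (v): -1000u - 750.
Outer (u): -6750.

Therefore ∬_D (25x + 25y) dx dy = -6750.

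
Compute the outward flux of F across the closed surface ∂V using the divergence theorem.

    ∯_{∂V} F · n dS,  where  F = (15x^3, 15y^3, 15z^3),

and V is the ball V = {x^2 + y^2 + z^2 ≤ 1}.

By the divergence theorem,

    ∯_{∂V} F · n dS = ∭_V (∇ · F) dV.

Compute the divergence:
    ∇ · F = ∂F_x/∂x + ∂F_y/∂y + ∂F_z/∂z = 45x^2 + 45y^2 + 45z^2.

In spherical coordinates, x = ρ sin(φ) cos(θ), y = ρ sin(φ) sin(θ), z = ρ cos(φ), dV = ρ^2 sin(φ) dρ dφ dθ, with 0 ≤ ρ ≤ 1, 0 ≤ φ ≤ π, 0 ≤ θ ≤ 2π.

The integrand, after substitution and multiplying by the volume element, becomes (45ρ^2) · ρ^2 sin(φ), so

    ∭_V (∇·F) dV = ∫_0^{2π} ∫_0^{π} ∫_0^{1} (45ρ^2) · ρ^2 sin(φ) dρ dφ dθ.

Inner (ρ from 0 to 1): 9sin(φ).
Middle (φ from 0 to π): 18.
Outer (θ from 0 to 2π): 36π.

Therefore ∯_{∂V} F · n dS = 36π.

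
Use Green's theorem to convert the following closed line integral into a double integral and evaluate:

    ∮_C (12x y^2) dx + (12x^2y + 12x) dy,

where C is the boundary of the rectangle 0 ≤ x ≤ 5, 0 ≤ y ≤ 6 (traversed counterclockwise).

Green's theorem converts the closed line integral into a double integral over the enclosed region D:

    ∮_C P dx + Q dy = ∬_D (∂Q/∂x - ∂P/∂y) dA.

Here P = 12x y^2, Q = 12x^2y + 12x, so

    ∂Q/∂x = 24x y + 12,    ∂P/∂y = 24x y,
    ∂Q/∂x - ∂P/∂y = 12.

D is the region 0 ≤ x ≤ 5, 0 ≤ y ≤ 6. Evaluating the double integral:

    ∬_D (12) dA = ∫_0^{5} ∫_0^{6} (12) dy dx.

Inner (y from 0 to 6): 72.
Outer (x from 0 to 5): 360.

Therefore ∮_C P dx + Q dy = 360.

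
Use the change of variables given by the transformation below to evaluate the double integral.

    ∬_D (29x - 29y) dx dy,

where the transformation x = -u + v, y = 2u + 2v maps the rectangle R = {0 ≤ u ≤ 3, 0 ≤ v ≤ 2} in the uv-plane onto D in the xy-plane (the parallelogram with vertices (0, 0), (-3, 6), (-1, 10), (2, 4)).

Compute the Jacobian determinant of (x, y) with respect to (u, v):

    ∂(x,y)/∂(u,v) = | -1  1 | = (-1)(2) - (1)(2) = -4.
                   | 2  2 |

Its absolute value is |J| = 4 (the area scaling factor).

Substituting x = -u + v, y = 2u + 2v into the integrand,

    29x - 29y → -87u - 29v,

so the integral becomes

    ∬_R (-87u - 29v) · |J| du dv = ∫_0^3 ∫_0^2 (-348u - 116v) dv du.

Inner (v): -696u - 232.
Outer (u): -3828.

Therefore ∬_D (29x - 29y) dx dy = -3828.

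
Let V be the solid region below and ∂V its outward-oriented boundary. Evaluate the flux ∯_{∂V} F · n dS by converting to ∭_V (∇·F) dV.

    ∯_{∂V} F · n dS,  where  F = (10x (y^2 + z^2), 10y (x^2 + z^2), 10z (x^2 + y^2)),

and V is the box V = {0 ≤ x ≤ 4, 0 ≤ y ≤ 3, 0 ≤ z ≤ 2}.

By the divergence theorem,

    ∯_{∂V} F · n dS = ∭_V (∇ · F) dV.

Compute the divergence:
    ∇ · F = ∂F_x/∂x + ∂F_y/∂y + ∂F_z/∂z = 10y^2 + 10z^2 + 10x^2 + 10z^2 + 10x^2 + 10y^2 = 20x^2 + 20y^2 + 20z^2.

V is a rectangular box, so dV = dx dy dz with 0 ≤ x ≤ 4, 0 ≤ y ≤ 3, 0 ≤ z ≤ 2.

Integrate (20x^2 + 20y^2 + 20z^2) over V as an iterated integral:

    ∭_V (∇·F) dV = ∫_0^{4} ∫_0^{3} ∫_0^{2} (20x^2 + 20y^2 + 20z^2) dz dy dx.

Inner (z from 0 to 2): 40x^2 + 40y^2 + 160/3.
Middle (y from 0 to 3): 120x^2 + 520.
Outer (x from 0 to 4): 4640.

Therefore ∯_{∂V} F · n dS = 4640.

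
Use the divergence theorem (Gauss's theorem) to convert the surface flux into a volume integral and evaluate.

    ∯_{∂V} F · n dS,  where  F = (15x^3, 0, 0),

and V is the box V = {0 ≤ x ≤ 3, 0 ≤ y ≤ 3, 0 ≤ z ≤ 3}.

By the divergence theorem,

    ∯_{∂V} F · n dS = ∭_V (∇ · F) dV.

Compute the divergence:
    ∇ · F = ∂F_x/∂x + ∂F_y/∂y + ∂F_z/∂z = 45x^2 + 0 + 0 = 45x^2.

V is a rectangular box, so dV = dx dy dz with 0 ≤ x ≤ 3, 0 ≤ y ≤ 3, 0 ≤ z ≤ 3.

Integrate (45x^2) over V as an iterated integral:

    ∭_V (∇·F) dV = ∫_0^{3} ∫_0^{3} ∫_0^{3} (45x^2) dz dy dx.

Inner (z from 0 to 3): 135x^2.
Middle (y from 0 to 3): 405x^2.
Outer (x from 0 to 3): 3645.

Therefore ∯_{∂V} F · n dS = 3645.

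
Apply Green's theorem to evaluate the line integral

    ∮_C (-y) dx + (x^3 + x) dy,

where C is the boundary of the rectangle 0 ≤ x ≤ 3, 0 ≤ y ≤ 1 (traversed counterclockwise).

Green's theorem converts the closed line integral into a double integral over the enclosed region D:

    ∮_C P dx + Q dy = ∬_D (∂Q/∂x - ∂P/∂y) dA.

Here P = -y, Q = x^3 + x, so

    ∂Q/∂x = 3x^2 + 1,    ∂P/∂y = -1,
    ∂Q/∂x - ∂P/∂y = 3x^2 + 2.

D is the region 0 ≤ x ≤ 3, 0 ≤ y ≤ 1. Evaluating the double integral:

    ∬_D (3x^2 + 2) dA = ∫_0^{3} ∫_0^{1} (3x^2 + 2) dy dx.

Inner (y from 0 to 1): 3x^2 + 2.
Outer (x from 0 to 3): 33.

Therefore ∮_C P dx + Q dy = 33.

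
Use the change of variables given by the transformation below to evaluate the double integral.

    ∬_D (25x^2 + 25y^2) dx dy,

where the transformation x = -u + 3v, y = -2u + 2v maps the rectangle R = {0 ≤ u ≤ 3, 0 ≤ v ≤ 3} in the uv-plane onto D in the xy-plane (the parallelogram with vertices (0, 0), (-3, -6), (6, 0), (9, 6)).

Compute the Jacobian determinant of (x, y) with respect to (u, v):

    ∂(x,y)/∂(u,v) = | -1  3 | = (-1)(2) - (3)(-2) = 4.
                   | -2  2 |

Its absolute value is |J| = 4 (the area scaling factor).

Substituting x = -u + 3v, y = -2u + 2v into the integrand,

    25x^2 + 25y^2 → 125u^2 - 350u v + 325v^2,

so the integral becomes

    ∬_R (125u^2 - 350u v + 325v^2) · |J| du dv = ∫_0^3 ∫_0^3 (500u^2 - 1400u v + 1300v^2) dv du.

Inner (v): 1500u^2 - 6300u + 11700.
Outer (u): 20250.

Therefore ∬_D (25x^2 + 25y^2) dx dy = 20250.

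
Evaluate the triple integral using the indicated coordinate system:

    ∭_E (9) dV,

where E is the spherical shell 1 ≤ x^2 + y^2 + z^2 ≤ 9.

In spherical coordinates, x = ρ sin(φ) cos(θ), y = ρ sin(φ) sin(θ), z = ρ cos(φ), and dV = ρ^2 sin(φ) dρ dφ dθ.

The integrand becomes 9, so

    ∭_E (9) dV = ∫_{0}^{2π} ∫_{0}^{π} ∫_{1}^{3} (9) · ρ^2 sin(φ) dρ dφ dθ.

Inner (ρ): 78sin(φ).
Middle (φ): 156.
Outer (θ): 312π.

Therefore the triple integral equals 312π.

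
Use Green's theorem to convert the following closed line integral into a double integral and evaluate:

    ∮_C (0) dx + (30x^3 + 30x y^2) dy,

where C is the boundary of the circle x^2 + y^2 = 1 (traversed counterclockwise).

Green's theorem converts the closed line integral into a double integral over the enclosed region D:

    ∮_C P dx + Q dy = ∬_D (∂Q/∂x - ∂P/∂y) dA.

Here P = 0, Q = 30x^3 + 30x y^2, so

    ∂Q/∂x = 90x^2 + 30y^2,    ∂P/∂y = 0,
    ∂Q/∂x - ∂P/∂y = 90x^2 + 30y^2.

D is the region x^2 + y^2 ≤ 1. Evaluating the double integral:

In polar coordinates (x = r cos θ, y = r sin θ, dA = r dr dθ) the integrand becomes 30r^2(cos(2θ) + 2), so

    ∬_D (90x^2 + 30y^2) dA = ∫_0^{2π} ∫_0^{1} (30r^2(cos(2θ) + 2)) · r dr dθ.

Inner (r from 0 to 1): 45/2 - 15sin(θ)^2.
Outer (θ from 0 to 2π): 30π.

Therefore ∮_C P dx + Q dy = 30π.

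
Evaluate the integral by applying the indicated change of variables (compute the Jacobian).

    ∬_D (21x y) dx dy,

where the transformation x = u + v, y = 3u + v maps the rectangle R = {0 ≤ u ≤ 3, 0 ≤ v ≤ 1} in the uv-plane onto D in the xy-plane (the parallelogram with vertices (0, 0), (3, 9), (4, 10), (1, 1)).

Compute the Jacobian determinant of (x, y) with respect to (u, v):

    ∂(x,y)/∂(u,v) = | 1  1 | = (1)(1) - (1)(3) = -2.
                   | 3  1 |

Its absolute value is |J| = 2 (the area scaling factor).

Substituting x = u + v, y = 3u + v into the integrand,

    21x y → 63u^2 + 84u v + 21v^2,

so the integral becomes

    ∬_R (63u^2 + 84u v + 21v^2) · |J| du dv = ∫_0^3 ∫_0^1 (126u^2 + 168u v + 42v^2) dv du.

Inner (v): 126u^2 + 84u + 14.
Outer (u): 1554.

Therefore ∬_D (21x y) dx dy = 1554.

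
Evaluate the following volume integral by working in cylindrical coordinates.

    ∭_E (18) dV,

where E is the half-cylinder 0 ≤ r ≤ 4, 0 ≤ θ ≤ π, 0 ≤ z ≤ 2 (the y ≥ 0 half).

In cylindrical coordinates, x = r cos(θ), y = r sin(θ), z = z, and dV = r dr dθ dz.

The integrand becomes 18, so

    ∭_E (18) dV = ∫_{0}^{π} ∫_{0}^{4} ∫_{0}^{2} (18) · r dz dr dθ.

Inner (z): 36r.
Middle (r from 0 to 4): 288.
Outer (θ): 288π.

Therefore the triple integral equals 288π.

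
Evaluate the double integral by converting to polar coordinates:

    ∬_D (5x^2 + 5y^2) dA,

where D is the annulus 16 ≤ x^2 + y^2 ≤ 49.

The region D is 4 ≤ r ≤ 7, 0 ≤ θ ≤ 2π in polar coordinates, where x = r cos(θ), y = r sin(θ), and dA = r dr dθ.

Under the substitution, the integrand becomes 5r^2, so

    ∬_D (5x^2 + 5y^2) dA = ∫_{0}^{2π} ∫_{4}^{7} (5r^2) · r dr dθ.

Inner integral (in r): ∫_{4}^{7} (5r^2) · r dr = 10725/4.

Outer integral (in θ): ∫_{0}^{2π} (10725/4) dθ = 10725π/2.

Therefore ∬_D (5x^2 + 5y^2) dA = 10725π/2.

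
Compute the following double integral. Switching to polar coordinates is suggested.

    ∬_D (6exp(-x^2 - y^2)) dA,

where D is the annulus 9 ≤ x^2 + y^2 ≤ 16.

The region D is 3 ≤ r ≤ 4, 0 ≤ θ ≤ 2π in polar coordinates, where x = r cos(θ), y = r sin(θ), and dA = r dr dθ.

Under the substitution, the integrand becomes 6exp(-r^2), so

    ∬_D (6exp(-x^2 - y^2)) dA = ∫_{0}^{2π} ∫_{3}^{4} (6exp(-r^2)) · r dr dθ.

Inner integral (in r): ∫_{3}^{4} (6exp(-r^2)) · r dr = -(3 - 3exp(7))exp(-16).

Outer integral (in θ): ∫_{0}^{2π} (-(3 - 3exp(7))exp(-16)) dθ = -6π (1 - exp(7))exp(-16).

Therefore ∬_D (6exp(-x^2 - y^2)) dA = -6π (1 - exp(7))exp(-16).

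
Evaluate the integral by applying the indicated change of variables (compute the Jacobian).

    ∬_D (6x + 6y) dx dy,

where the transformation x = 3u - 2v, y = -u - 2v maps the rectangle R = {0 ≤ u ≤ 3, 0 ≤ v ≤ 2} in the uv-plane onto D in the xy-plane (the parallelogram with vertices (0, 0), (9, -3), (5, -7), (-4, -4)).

Compute the Jacobian determinant of (x, y) with respect to (u, v):

    ∂(x,y)/∂(u,v) = | 3  -2 | = (3)(-2) - (-2)(-1) = -8.
                   | -1  -2 |

Its absolute value is |J| = 8 (the area scaling factor).

Substituting x = 3u - 2v, y = -u - 2v into the integrand,

    6x + 6y → 12u - 24v,

so the integral becomes

    ∬_R (12u - 24v) · |J| du dv = ∫_0^3 ∫_0^2 (96u - 192v) dv du.

Inner (v): 192u - 384.
Outer (u): -288.

Therefore ∬_D (6x + 6y) dx dy = -288.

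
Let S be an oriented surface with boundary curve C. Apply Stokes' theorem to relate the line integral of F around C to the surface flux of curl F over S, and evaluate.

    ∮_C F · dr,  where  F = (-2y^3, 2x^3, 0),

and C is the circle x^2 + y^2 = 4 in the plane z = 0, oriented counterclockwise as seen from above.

Let S be the flat disk x^2 + y^2 ≤ 4 in the plane z = 0, with upward unit normal n̂ = ẑ. By Stokes' theorem,

    ∮_C F · dr = ∬_S (∇ × F) · n̂ dS = ∬_D (curl F)_z dA,

where D is the disk x^2 + y^2 ≤ 4.

Compute the curl of F = (-2y^3, 2x^3, 0):
    (∇ × F)_x = ∂F_z/∂y - ∂F_y/∂z = 0,
    (∇ × F)_y = ∂F_x/∂z - ∂F_z/∂x = 0,
    (∇ × F)_z = ∂F_y/∂x - ∂F_x/∂y = 6x^2 + 6y^2.

On z = 0, (curl F)_z = 6x^2 + 6y^2.

Convert to polar (x = r cos θ, y = r sin θ, dA = r dr dθ); the integrand becomes 6r^2, so

    ∬_D (curl F)_z dA = ∫_0^{2π} ∫_0^{2} (6r^2) · r dr dθ.

Inner (r from 0 to 2): 24.
Outer (θ from 0 to 2π): 48π.

Therefore ∮_C F · dr = 48π.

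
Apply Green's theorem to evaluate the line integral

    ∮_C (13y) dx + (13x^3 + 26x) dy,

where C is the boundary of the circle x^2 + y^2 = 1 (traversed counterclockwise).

Green's theorem converts the closed line integral into a double integral over the enclosed region D:

    ∮_C P dx + Q dy = ∬_D (∂Q/∂x - ∂P/∂y) dA.

Here P = 13y, Q = 13x^3 + 26x, so

    ∂Q/∂x = 39x^2 + 26,    ∂P/∂y = 13,
    ∂Q/∂x - ∂P/∂y = 39x^2 + 13.

D is the region x^2 + y^2 ≤ 1. Evaluating the double integral:

In polar coordinates (x = r cos θ, y = r sin θ, dA = r dr dθ) the integrand becomes 39r^2cos(θ)^2 + 13, so

    ∬_D (39x^2 + 13) dA = ∫_0^{2π} ∫_0^{1} (39r^2cos(θ)^2 + 13) · r dr dθ.

Inner (r from 0 to 1): 39cos(θ)^2/4 + 13/2.
Outer (θ from 0 to 2π): 91π/4.

Therefore ∮_C P dx + Q dy = 91π/4.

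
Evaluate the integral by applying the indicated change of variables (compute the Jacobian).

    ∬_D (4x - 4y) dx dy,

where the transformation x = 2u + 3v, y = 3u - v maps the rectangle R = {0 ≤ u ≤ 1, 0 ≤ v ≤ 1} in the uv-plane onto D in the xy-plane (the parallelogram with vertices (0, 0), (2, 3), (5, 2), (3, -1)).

Compute the Jacobian determinant of (x, y) with respect to (u, v):

    ∂(x,y)/∂(u,v) = | 2  3 | = (2)(-1) - (3)(3) = -11.
                   | 3  -1 |

Its absolute value is |J| = 11 (the area scaling factor).

Substituting x = 2u + 3v, y = 3u - v into the integrand,

    4x - 4y → -4u + 16v,

so the integral becomes

    ∬_R (-4u + 16v) · |J| du dv = ∫_0^1 ∫_0^1 (-44u + 176v) dv du.

Inner (v): 88 - 44u.
Outer (u): 66.

Therefore ∬_D (4x - 4y) dx dy = 66.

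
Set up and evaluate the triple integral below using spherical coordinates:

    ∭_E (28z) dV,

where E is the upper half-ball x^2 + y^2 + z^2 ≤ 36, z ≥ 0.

In spherical coordinates, x = ρ sin(φ) cos(θ), y = ρ sin(φ) sin(θ), z = ρ cos(φ), and dV = ρ^2 sin(φ) dρ dφ dθ.

The integrand becomes 28ρ cos(φ), so

    ∭_E (28z) dV = ∫_{0}^{2π} ∫_{0}^{π/2} ∫_{0}^{6} (28ρ cos(φ)) · ρ^2 sin(φ) dρ dφ dθ.

Inner (ρ): 4536sin(2φ).
Middle (φ): 4536.
Outer (θ): 9072π.

Therefore the triple integral equals 9072π.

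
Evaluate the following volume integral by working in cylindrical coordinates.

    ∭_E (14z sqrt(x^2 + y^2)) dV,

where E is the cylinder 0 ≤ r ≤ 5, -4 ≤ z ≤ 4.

In cylindrical coordinates, x = r cos(θ), y = r sin(θ), z = z, and dV = r dr dθ dz.

The integrand becomes 14r z, so

    ∭_E (14z sqrt(x^2 + y^2)) dV = ∫_{0}^{2π} ∫_{0}^{5} ∫_{-4}^{4} (14r z) · r dz dr dθ.

Inner (z): 0.
Middle (r from 0 to 5): 0.
Outer (θ): 0.

Therefore the triple integral equals 0.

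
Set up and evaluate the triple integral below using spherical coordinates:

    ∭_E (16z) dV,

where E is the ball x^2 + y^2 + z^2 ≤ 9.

In spherical coordinates, x = ρ sin(φ) cos(θ), y = ρ sin(φ) sin(θ), z = ρ cos(φ), and dV = ρ^2 sin(φ) dρ dφ dθ.

The integrand becomes 16ρ cos(φ), so

    ∭_E (16z) dV = ∫_{0}^{2π} ∫_{0}^{π} ∫_{0}^{3} (16ρ cos(φ)) · ρ^2 sin(φ) dρ dφ dθ.

Inner (ρ): 162sin(2φ).
Middle (φ): 0.
Outer (θ): 0.

Therefore the triple integral equals 0.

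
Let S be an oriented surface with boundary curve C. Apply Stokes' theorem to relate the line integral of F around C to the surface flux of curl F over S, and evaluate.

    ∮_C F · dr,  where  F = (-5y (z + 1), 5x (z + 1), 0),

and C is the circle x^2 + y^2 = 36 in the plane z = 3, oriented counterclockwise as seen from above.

Let S be the flat disk x^2 + y^2 ≤ 36 in the plane z = 3, with upward unit normal n̂ = ẑ. By Stokes' theorem,

    ∮_C F · dr = ∬_S (∇ × F) · n̂ dS = ∬_D (curl F)_z dA,

where D is the disk x^2 + y^2 ≤ 36.

Compute the curl of F = (-5y (z + 1), 5x (z + 1), 0):
    (∇ × F)_x = ∂F_z/∂y - ∂F_y/∂z = -5x,
    (∇ × F)_y = ∂F_x/∂z - ∂F_z/∂x = -5y,
    (∇ × F)_z = ∂F_y/∂x - ∂F_x/∂y = 10z + 10.

On z = 3, (curl F)_z = 40.

Convert to polar (x = r cos θ, y = r sin θ, dA = r dr dθ); the integrand becomes 40, so

    ∬_D (curl F)_z dA = ∫_0^{2π} ∫_0^{6} (40) · r dr dθ.

Inner (r from 0 to 6): 720.
Outer (θ from 0 to 2π): 1440π.

Therefore ∮_C F · dr = 1440π.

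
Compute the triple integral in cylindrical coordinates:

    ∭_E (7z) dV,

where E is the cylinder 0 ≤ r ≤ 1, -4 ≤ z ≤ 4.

In cylindrical coordinates, x = r cos(θ), y = r sin(θ), z = z, and dV = r dr dθ dz.

The integrand becomes 7z, so

    ∭_E (7z) dV = ∫_{0}^{2π} ∫_{0}^{1} ∫_{-4}^{4} (7z) · r dz dr dθ.

Inner (z): 0.
Middle (r from 0 to 1): 0.
Outer (θ): 0.

Therefore the triple integral equals 0.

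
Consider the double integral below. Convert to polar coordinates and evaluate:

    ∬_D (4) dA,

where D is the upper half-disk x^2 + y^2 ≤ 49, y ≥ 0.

The region D is 0 ≤ r ≤ 7, 0 ≤ θ ≤ π in polar coordinates, where x = r cos(θ), y = r sin(θ), and dA = r dr dθ.

Under the substitution, the integrand becomes 4, so

    ∬_D (4) dA = ∫_{0}^{π} ∫_{0}^{7} (4) · r dr dθ.

Inner integral (in r): ∫_{0}^{7} (4) · r dr = 98.

Outer integral (in θ): ∫_{0}^{π} (98) dθ = 98π.

Therefore ∬_D (4) dA = 98π.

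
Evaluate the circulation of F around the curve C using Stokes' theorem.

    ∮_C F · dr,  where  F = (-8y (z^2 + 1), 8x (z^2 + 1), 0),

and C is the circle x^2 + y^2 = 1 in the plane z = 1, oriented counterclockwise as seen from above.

Let S be the flat disk x^2 + y^2 ≤ 1 in the plane z = 1, with upward unit normal n̂ = ẑ. By Stokes' theorem,

    ∮_C F · dr = ∬_S (∇ × F) · n̂ dS = ∬_D (curl F)_z dA,

where D is the disk x^2 + y^2 ≤ 1.

Compute the curl of F = (-8y (z^2 + 1), 8x (z^2 + 1), 0):
    (∇ × F)_x = ∂F_z/∂y - ∂F_y/∂z = -16x z,
    (∇ × F)_y = ∂F_x/∂z - ∂F_z/∂x = -16y z,
    (∇ × F)_z = ∂F_y/∂x - ∂F_x/∂y = 16z^2 + 16.

On z = 1, (curl F)_z = 32.

Convert to polar (x = r cos θ, y = r sin θ, dA = r dr dθ); the integrand becomes 32, so

    ∬_D (curl F)_z dA = ∫_0^{2π} ∫_0^{1} (32) · r dr dθ.

Inner (r from 0 to 1): 16.
Outer (θ from 0 to 2π): 32π.

Therefore ∮_C F · dr = 32π.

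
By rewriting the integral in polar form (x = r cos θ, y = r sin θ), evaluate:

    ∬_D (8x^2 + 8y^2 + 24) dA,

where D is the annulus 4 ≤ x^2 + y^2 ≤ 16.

The region D is 2 ≤ r ≤ 4, 0 ≤ θ ≤ 2π in polar coordinates, where x = r cos(θ), y = r sin(θ), and dA = r dr dθ.

Under the substitution, the integrand becomes 8r^2 + 24, so

    ∬_D (8x^2 + 8y^2 + 24) dA = ∫_{0}^{2π} ∫_{2}^{4} (8r^2 + 24) · r dr dθ.

Inner integral (in r): ∫_{2}^{4} (8r^2 + 24) · r dr = 624.

Outer integral (in θ): ∫_{0}^{2π} (624) dθ = 1248π.

Therefore ∬_D (8x^2 + 8y^2 + 24) dA = 1248π.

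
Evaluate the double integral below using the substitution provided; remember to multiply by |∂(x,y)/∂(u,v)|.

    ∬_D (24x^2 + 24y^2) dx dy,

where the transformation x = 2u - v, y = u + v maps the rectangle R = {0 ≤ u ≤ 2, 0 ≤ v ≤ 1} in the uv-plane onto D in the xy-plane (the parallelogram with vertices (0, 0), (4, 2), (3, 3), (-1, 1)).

Compute the Jacobian determinant of (x, y) with respect to (u, v):

    ∂(x,y)/∂(u,v) = | 2  -1 | = (2)(1) - (-1)(1) = 3.
                   | 1  1 |

Its absolute value is |J| = 3 (the area scaling factor).

Substituting x = 2u - v, y = u + v into the integrand,

    24x^2 + 24y^2 → 120u^2 - 48u v + 48v^2,

so the integral becomes

    ∬_R (120u^2 - 48u v + 48v^2) · |J| du dv = ∫_0^2 ∫_0^1 (360u^2 - 144u v + 144v^2) dv du.

Inner (v): 360u^2 - 72u + 48.
Outer (u): 912.

Therefore ∬_D (24x^2 + 24y^2) dx dy = 912.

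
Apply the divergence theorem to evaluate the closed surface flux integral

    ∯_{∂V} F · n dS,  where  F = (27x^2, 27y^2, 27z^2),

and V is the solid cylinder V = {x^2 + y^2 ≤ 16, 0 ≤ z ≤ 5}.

By the divergence theorem,

    ∯_{∂V} F · n dS = ∭_V (∇ · F) dV.

Compute the divergence:
    ∇ · F = ∂F_x/∂x + ∂F_y/∂y + ∂F_z/∂z = 54x + 54y + 54z.

In cylindrical coordinates, x = r cos(θ), y = r sin(θ), z = z, dV = r dr dθ dz, with 0 ≤ r ≤ 4, 0 ≤ θ ≤ 2π, 0 ≤ z ≤ 5.

The integrand, after substitution and multiplying by the volume element, becomes (54sqrt(2)r sin(θ + π/4) + 54z) · r, so

    ∭_V (∇·F) dV = ∫_0^{2π} ∫_0^{4} ∫_0^{5} (54sqrt(2)r sin(θ + π/4) + 54z) · r dz dr dθ.

Inner (z from 0 to 5): 135r (2sqrt(2)r sin(θ + π/4) + 5).
Middle (r from 0 to 4): 5760sqrt(2)sin(θ + π/4) + 5400.
Outer (θ from 0 to 2π): 10800π.

Therefore ∯_{∂V} F · n dS = 10800π.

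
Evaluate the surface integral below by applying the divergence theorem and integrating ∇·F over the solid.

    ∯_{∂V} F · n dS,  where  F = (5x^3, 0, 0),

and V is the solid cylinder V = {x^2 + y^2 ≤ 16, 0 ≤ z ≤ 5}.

By the divergence theorem,

    ∯_{∂V} F · n dS = ∭_V (∇ · F) dV.

Compute the divergence:
    ∇ · F = ∂F_x/∂x + ∂F_y/∂y + ∂F_z/∂z = 15x^2 + 0 + 0 = 15x^2.

In cylindrical coordinates, x = r cos(θ), y = r sin(θ), z = z, dV = r dr dθ dz, with 0 ≤ r ≤ 4, 0 ≤ θ ≤ 2π, 0 ≤ z ≤ 5.

The integrand, after substitution and multiplying by the volume element, becomes (15r^2cos(θ)^2) · r, so

    ∭_V (∇·F) dV = ∫_0^{2π} ∫_0^{4} ∫_0^{5} (15r^2cos(θ)^2) · r dz dr dθ.

Inner (z from 0 to 5): 75r^3cos(θ)^2.
Middle (r from 0 to 4): 4800cos(θ)^2.
Outer (θ from 0 to 2π): 4800π.

Therefore ∯_{∂V} F · n dS = 4800π.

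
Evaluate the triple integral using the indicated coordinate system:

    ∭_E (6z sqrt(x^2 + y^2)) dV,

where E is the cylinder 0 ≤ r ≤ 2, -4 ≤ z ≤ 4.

In cylindrical coordinates, x = r cos(θ), y = r sin(θ), z = z, and dV = r dr dθ dz.

The integrand becomes 6r z, so

    ∭_E (6z sqrt(x^2 + y^2)) dV = ∫_{0}^{2π} ∫_{0}^{2} ∫_{-4}^{4} (6r z) · r dz dr dθ.

Inner (z): 0.
Middle (r from 0 to 2): 0.
Outer (θ): 0.

Therefore the triple integral equals 0.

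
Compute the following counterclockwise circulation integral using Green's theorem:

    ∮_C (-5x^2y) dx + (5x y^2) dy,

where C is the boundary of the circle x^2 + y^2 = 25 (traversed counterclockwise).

Green's theorem converts the closed line integral into a double integral over the enclosed region D:

    ∮_C P dx + Q dy = ∬_D (∂Q/∂x - ∂P/∂y) dA.

Here P = -5x^2y, Q = 5x y^2, so

    ∂Q/∂x = 5y^2,    ∂P/∂y = -5x^2,
    ∂Q/∂x - ∂P/∂y = 5x^2 + 5y^2.

D is the region x^2 + y^2 ≤ 25. Evaluating the double integral:

In polar coordinates (x = r cos θ, y = r sin θ, dA = r dr dθ) the integrand becomes 5r^2, so

    ∬_D (5x^2 + 5y^2) dA = ∫_0^{2π} ∫_0^{5} (5r^2) · r dr dθ.

Inner (r from 0 to 5): 3125/4.
Outer (θ from 0 to 2π): 3125π/2.

Therefore ∮_C P dx + Q dy = 3125π/2.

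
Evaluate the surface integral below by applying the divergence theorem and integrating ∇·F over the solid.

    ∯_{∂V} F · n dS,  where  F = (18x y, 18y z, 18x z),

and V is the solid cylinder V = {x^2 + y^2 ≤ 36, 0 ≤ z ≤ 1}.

By the divergence theorem,

    ∯_{∂V} F · n dS = ∭_V (∇ · F) dV.

Compute the divergence:
    ∇ · F = ∂F_x/∂x + ∂F_y/∂y + ∂F_z/∂z = 18y + 18z + 18x = 18x + 18y + 18z.

In cylindrical coordinates, x = r cos(θ), y = r sin(θ), z = z, dV = r dr dθ dz, with 0 ≤ r ≤ 6, 0 ≤ θ ≤ 2π, 0 ≤ z ≤ 1.

The integrand, after substitution and multiplying by the volume element, becomes (18sqrt(2)r sin(θ + π/4) + 18z) · r, so

    ∭_V (∇·F) dV = ∫_0^{2π} ∫_0^{6} ∫_0^{1} (18sqrt(2)r sin(θ + π/4) + 18z) · r dz dr dθ.

Inner (z from 0 to 1): 9r (2sqrt(2)r sin(θ + π/4) + 1).
Middle (r from 0 to 6): 1296sqrt(2)sin(θ + π/4) + 162.
Outer (θ from 0 to 2π): 324π.

Therefore ∯_{∂V} F · n dS = 324π.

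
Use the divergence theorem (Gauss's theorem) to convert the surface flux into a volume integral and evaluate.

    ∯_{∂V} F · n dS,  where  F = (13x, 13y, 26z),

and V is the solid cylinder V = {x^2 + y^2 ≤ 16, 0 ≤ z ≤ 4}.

By the divergence theorem,

    ∯_{∂V} F · n dS = ∭_V (∇ · F) dV.

Compute the divergence:
    ∇ · F = ∂F_x/∂x + ∂F_y/∂y + ∂F_z/∂z = 13 + 13 + 26 = 52.

In cylindrical coordinates, x = r cos(θ), y = r sin(θ), z = z, dV = r dr dθ dz, with 0 ≤ r ≤ 4, 0 ≤ θ ≤ 2π, 0 ≤ z ≤ 4.

The integrand, after substitution and multiplying by the volume element, becomes (52) · r, so

    ∭_V (∇·F) dV = ∫_0^{2π} ∫_0^{4} ∫_0^{4} (52) · r dz dr dθ.

Inner (z from 0 to 4): 208r.
Middle (r from 0 to 4): 1664.
Outer (θ from 0 to 2π): 3328π.

Therefore ∯_{∂V} F · n dS = 3328π.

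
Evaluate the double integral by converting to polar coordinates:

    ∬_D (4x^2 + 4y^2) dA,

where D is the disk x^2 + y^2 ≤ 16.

The region D is 0 ≤ r ≤ 4, 0 ≤ θ ≤ 2π in polar coordinates, where x = r cos(θ), y = r sin(θ), and dA = r dr dθ.

Under the substitution, the integrand becomes 4r^2, so

    ∬_D (4x^2 + 4y^2) dA = ∫_{0}^{2π} ∫_{0}^{4} (4r^2) · r dr dθ.

Inner integral (in r): ∫_{0}^{4} (4r^2) · r dr = 256.

Outer integral (in θ): ∫_{0}^{2π} (256) dθ = 512π.

Therefore ∬_D (4x^2 + 4y^2) dA = 512π.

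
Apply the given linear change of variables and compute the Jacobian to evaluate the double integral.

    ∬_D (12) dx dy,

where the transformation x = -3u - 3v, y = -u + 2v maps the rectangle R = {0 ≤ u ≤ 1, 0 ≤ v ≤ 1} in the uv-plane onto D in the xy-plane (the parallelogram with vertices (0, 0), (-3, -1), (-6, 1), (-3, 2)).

Compute the Jacobian determinant of (x, y) with respect to (u, v):

    ∂(x,y)/∂(u,v) = | -3  -3 | = (-3)(2) - (-3)(-1) = -9.
                   | -1  2 |

Its absolute value is |J| = 9 (the area scaling factor).

Substituting x = -3u - 3v, y = -u + 2v into the integrand,

    12 → 12,

so the integral becomes

    ∬_R (12) · |J| du dv = ∫_0^1 ∫_0^1 (108) dv du.

Inner (v): 108.
Outer (u): 108.

Therefore ∬_D (12) dx dy = 108.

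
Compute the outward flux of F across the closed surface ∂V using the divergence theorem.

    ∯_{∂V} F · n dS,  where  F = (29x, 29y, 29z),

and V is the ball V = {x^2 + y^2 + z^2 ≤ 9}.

By the divergence theorem,

    ∯_{∂V} F · n dS = ∭_V (∇ · F) dV.

Compute the divergence:
    ∇ · F = ∂F_x/∂x + ∂F_y/∂y + ∂F_z/∂z = 29 + 29 + 29 = 87.

In spherical coordinates, x = ρ sin(φ) cos(θ), y = ρ sin(φ) sin(θ), z = ρ cos(φ), dV = ρ^2 sin(φ) dρ dφ dθ, with 0 ≤ ρ ≤ 3, 0 ≤ φ ≤ π, 0 ≤ θ ≤ 2π.

The integrand, after substitution and multiplying by the volume element, becomes (87) · ρ^2 sin(φ), so

    ∭_V (∇·F) dV = ∫_0^{2π} ∫_0^{π} ∫_0^{3} (87) · ρ^2 sin(φ) dρ dφ dθ.

Inner (ρ from 0 to 3): 783sin(φ).
Middle (φ from 0 to π): 1566.
Outer (θ from 0 to 2π): 3132π.

Therefore ∯_{∂V} F · n dS = 3132π.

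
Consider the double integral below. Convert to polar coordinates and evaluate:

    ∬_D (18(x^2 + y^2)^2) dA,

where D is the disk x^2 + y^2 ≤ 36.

The region D is 0 ≤ r ≤ 6, 0 ≤ θ ≤ 2π in polar coordinates, where x = r cos(θ), y = r sin(θ), and dA = r dr dθ.

Under the substitution, the integrand becomes 18r^4, so

    ∬_D (18(x^2 + y^2)^2) dA = ∫_{0}^{2π} ∫_{0}^{6} (18r^4) · r dr dθ.

Inner integral (in r): ∫_{0}^{6} (18r^4) · r dr = 139968.

Outer integral (in θ): ∫_{0}^{2π} (139968) dθ = 279936π.

Therefore ∬_D (18(x^2 + y^2)^2) dA = 279936π.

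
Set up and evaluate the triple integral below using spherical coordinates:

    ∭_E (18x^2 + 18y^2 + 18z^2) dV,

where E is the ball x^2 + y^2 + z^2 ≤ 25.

In spherical coordinates, x = ρ sin(φ) cos(θ), y = ρ sin(φ) sin(θ), z = ρ cos(φ), and dV = ρ^2 sin(φ) dρ dφ dθ.

The integrand becomes 18ρ^2, so

    ∭_E (18x^2 + 18y^2 + 18z^2) dV = ∫_{0}^{2π} ∫_{0}^{π} ∫_{0}^{5} (18ρ^2) · ρ^2 sin(φ) dρ dφ dθ.

Inner (ρ): 11250sin(φ).
Middle (φ): 22500.
Outer (θ): 45000π.

Therefore the triple integral equals 45000π.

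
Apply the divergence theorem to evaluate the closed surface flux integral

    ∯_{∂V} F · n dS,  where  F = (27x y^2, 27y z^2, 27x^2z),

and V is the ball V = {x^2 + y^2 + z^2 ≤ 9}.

By the divergence theorem,

    ∯_{∂V} F · n dS = ∭_V (∇ · F) dV.

Compute the divergence:
    ∇ · F = ∂F_x/∂x + ∂F_y/∂y + ∂F_z/∂z = 27y^2 + 27z^2 + 27x^2 = 27x^2 + 27y^2 + 27z^2.

In spherical coordinates, x = ρ sin(φ) cos(θ), y = ρ sin(φ) sin(θ), z = ρ cos(φ), dV = ρ^2 sin(φ) dρ dφ dθ, with 0 ≤ ρ ≤ 3, 0 ≤ φ ≤ π, 0 ≤ θ ≤ 2π.

The integrand, after substitution and multiplying by the volume element, becomes (27ρ^2) · ρ^2 sin(φ), so

    ∭_V (∇·F) dV = ∫_0^{2π} ∫_0^{π} ∫_0^{3} (27ρ^2) · ρ^2 sin(φ) dρ dφ dθ.

Inner (ρ from 0 to 3): 6561sin(φ)/5.
Middle (φ from 0 to π): 13122/5.
Outer (θ from 0 to 2π): 26244π/5.

Therefore ∯_{∂V} F · n dS = 26244π/5.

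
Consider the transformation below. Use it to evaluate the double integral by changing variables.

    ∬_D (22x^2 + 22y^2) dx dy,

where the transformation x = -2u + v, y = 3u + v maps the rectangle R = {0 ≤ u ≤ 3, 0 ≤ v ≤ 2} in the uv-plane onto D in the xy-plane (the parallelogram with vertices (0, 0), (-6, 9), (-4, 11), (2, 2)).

Compute the Jacobian determinant of (x, y) with respect to (u, v):

    ∂(x,y)/∂(u,v) = | -2  1 | = (-2)(1) - (1)(3) = -5.
                   | 3  1 |

Its absolute value is |J| = 5 (the area scaling factor).

Substituting x = -2u + v, y = 3u + v into the integrand,

    22x^2 + 22y^2 → 286u^2 + 44u v + 44v^2,

so the integral becomes

    ∬_R (286u^2 + 44u v + 44v^2) · |J| du dv = ∫_0^3 ∫_0^2 (1430u^2 + 220u v + 220v^2) dv du.

Inner (v): 2860u^2 + 440u + 1760/3.
Outer (u): 29480.

Therefore ∬_D (22x^2 + 22y^2) dx dy = 29480.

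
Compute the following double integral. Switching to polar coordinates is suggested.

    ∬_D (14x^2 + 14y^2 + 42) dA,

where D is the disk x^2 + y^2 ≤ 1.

The region D is 0 ≤ r ≤ 1, 0 ≤ θ ≤ 2π in polar coordinates, where x = r cos(θ), y = r sin(θ), and dA = r dr dθ.

Under the substitution, the integrand becomes 14r^2 + 42, so

    ∬_D (14x^2 + 14y^2 + 42) dA = ∫_{0}^{2π} ∫_{0}^{1} (14r^2 + 42) · r dr dθ.

Inner integral (in r): ∫_{0}^{1} (14r^2 + 42) · r dr = 49/2.

Outer integral (in θ): ∫_{0}^{2π} (49/2) dθ = 49π.

Therefore ∬_D (14x^2 + 14y^2 + 42) dA = 49π.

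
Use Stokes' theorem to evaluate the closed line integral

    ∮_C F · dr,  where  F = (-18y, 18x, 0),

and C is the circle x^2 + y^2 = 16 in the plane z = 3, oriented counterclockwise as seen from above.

Let S be the flat disk x^2 + y^2 ≤ 16 in the plane z = 3, with upward unit normal n̂ = ẑ. By Stokes' theorem,

    ∮_C F · dr = ∬_S (∇ × F) · n̂ dS = ∬_D (curl F)_z dA,

where D is the disk x^2 + y^2 ≤ 16.

Compute the curl of F = (-18y, 18x, 0):
    (∇ × F)_x = ∂F_z/∂y - ∂F_y/∂z = 0,
    (∇ × F)_y = ∂F_x/∂z - ∂F_z/∂x = 0,
    (∇ × F)_z = ∂F_y/∂x - ∂F_x/∂y = 36.

On z = 3, (curl F)_z = 36.

Convert to polar (x = r cos θ, y = r sin θ, dA = r dr dθ); the integrand becomes 36, so

    ∬_D (curl F)_z dA = ∫_0^{2π} ∫_0^{4} (36) · r dr dθ.

Inner (r from 0 to 4): 288.
Outer (θ from 0 to 2π): 576π.

Therefore ∮_C F · dr = 576π.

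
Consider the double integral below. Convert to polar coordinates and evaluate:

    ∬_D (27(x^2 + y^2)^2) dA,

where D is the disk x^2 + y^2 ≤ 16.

The region D is 0 ≤ r ≤ 4, 0 ≤ θ ≤ 2π in polar coordinates, where x = r cos(θ), y = r sin(θ), and dA = r dr dθ.

Under the substitution, the integrand becomes 27r^4, so

    ∬_D (27(x^2 + y^2)^2) dA = ∫_{0}^{2π} ∫_{0}^{4} (27r^4) · r dr dθ.

Inner integral (in r): ∫_{0}^{4} (27r^4) · r dr = 18432.

Outer integral (in θ): ∫_{0}^{2π} (18432) dθ = 36864π.

Therefore ∬_D (27(x^2 + y^2)^2) dA = 36864π.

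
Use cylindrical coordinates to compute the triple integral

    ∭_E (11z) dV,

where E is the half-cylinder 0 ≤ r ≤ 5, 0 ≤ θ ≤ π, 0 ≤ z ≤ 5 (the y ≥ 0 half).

In cylindrical coordinates, x = r cos(θ), y = r sin(θ), z = z, and dV = r dr dθ dz.

The integrand becomes 11z, so

    ∭_E (11z) dV = ∫_{0}^{π} ∫_{0}^{5} ∫_{0}^{5} (11z) · r dz dr dθ.

Inner (z): 275r/2.
Middle (r from 0 to 5): 6875/4.
Outer (θ): 6875π/4.

Therefore the triple integral equals 6875π/4.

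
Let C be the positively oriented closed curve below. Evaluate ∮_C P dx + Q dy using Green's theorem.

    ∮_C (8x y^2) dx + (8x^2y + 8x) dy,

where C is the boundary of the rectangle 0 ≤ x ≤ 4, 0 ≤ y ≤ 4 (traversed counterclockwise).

Green's theorem converts the closed line integral into a double integral over the enclosed region D:

    ∮_C P dx + Q dy = ∬_D (∂Q/∂x - ∂P/∂y) dA.

Here P = 8x y^2, Q = 8x^2y + 8x, so

    ∂Q/∂x = 16x y + 8,    ∂P/∂y = 16x y,
    ∂Q/∂x - ∂P/∂y = 8.

D is the region 0 ≤ x ≤ 4, 0 ≤ y ≤ 4. Evaluating the double integral:

    ∬_D (8) dA = ∫_0^{4} ∫_0^{4} (8) dy dx.

Inner (y from 0 to 4): 32.
Outer (x from 0 to 4): 128.

Therefore ∮_C P dx + Q dy = 128.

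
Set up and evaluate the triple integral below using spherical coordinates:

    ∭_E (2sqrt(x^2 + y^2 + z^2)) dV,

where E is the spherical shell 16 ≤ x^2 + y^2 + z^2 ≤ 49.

In spherical coordinates, x = ρ sin(φ) cos(θ), y = ρ sin(φ) sin(θ), z = ρ cos(φ), and dV = ρ^2 sin(φ) dρ dφ dθ.

The integrand becomes 2ρ, so

    ∭_E (2sqrt(x^2 + y^2 + z^2)) dV = ∫_{0}^{2π} ∫_{0}^{π} ∫_{4}^{7} (2ρ) · ρ^2 sin(φ) dρ dφ dθ.

Inner (ρ): 2145sin(φ)/2.
Middle (φ): 2145.
Outer (θ): 4290π.

Therefore the triple integral equals 4290π.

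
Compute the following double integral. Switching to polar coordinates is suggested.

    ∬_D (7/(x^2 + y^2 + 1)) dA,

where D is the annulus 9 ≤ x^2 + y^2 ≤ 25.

The region D is 3 ≤ r ≤ 5, 0 ≤ θ ≤ 2π in polar coordinates, where x = r cos(θ), y = r sin(θ), and dA = r dr dθ.

Under the substitution, the integrand becomes 7/(r^2 + 1), so

    ∬_D (7/(x^2 + y^2 + 1)) dA = ∫_{0}^{2π} ∫_{3}^{5} (7/(r^2 + 1)) · r dr dθ.

Inner integral (in r): ∫_{3}^{5} (7/(r^2 + 1)) · r dr = log(2197sqrt(65)/625).

Outer integral (in θ): ∫_{0}^{2π} (log(2197sqrt(65)/625)) dθ = log((2197sqrt(65)/625)^(2π)).

Therefore ∬_D (7/(x^2 + y^2 + 1)) dA = log((2197sqrt(65)/625)^(2π)).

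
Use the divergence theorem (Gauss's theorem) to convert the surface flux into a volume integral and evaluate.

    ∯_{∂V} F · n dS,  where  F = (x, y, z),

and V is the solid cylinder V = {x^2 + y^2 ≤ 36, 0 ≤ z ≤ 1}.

By the divergence theorem,

    ∯_{∂V} F · n dS = ∭_V (∇ · F) dV.

Compute the divergence:
    ∇ · F = ∂F_x/∂x + ∂F_y/∂y + ∂F_z/∂z = 1 + 1 + 1 = 3.

In cylindrical coordinates, x = r cos(θ), y = r sin(θ), z = z, dV = r dr dθ dz, with 0 ≤ r ≤ 6, 0 ≤ θ ≤ 2π, 0 ≤ z ≤ 1.

The integrand, after substitution and multiplying by the volume element, becomes (3) · r, so

    ∭_V (∇·F) dV = ∫_0^{2π} ∫_0^{6} ∫_0^{1} (3) · r dz dr dθ.

Inner (z from 0 to 1): 3r.
Middle (r from 0 to 6): 54.
Outer (θ from 0 to 2π): 108π.

Therefore ∯_{∂V} F · n dS = 108π.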